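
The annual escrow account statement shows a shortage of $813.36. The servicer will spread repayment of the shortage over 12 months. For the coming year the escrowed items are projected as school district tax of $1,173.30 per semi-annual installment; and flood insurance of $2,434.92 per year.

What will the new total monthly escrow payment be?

$466.24

School district tax = $1,173.30 × 2 = $2,346.60 annually
Flood insurance = $2,434.92 annually
Total annual escrow = $2,346.60 + $2,434.92 = $4,781.52
Per month = $4,781.52 / 12 = $398.46
Shortage per month = $813.36 ÷ 12 = $67.78
New monthly escrow = $398.46 + $67.78 = $466.24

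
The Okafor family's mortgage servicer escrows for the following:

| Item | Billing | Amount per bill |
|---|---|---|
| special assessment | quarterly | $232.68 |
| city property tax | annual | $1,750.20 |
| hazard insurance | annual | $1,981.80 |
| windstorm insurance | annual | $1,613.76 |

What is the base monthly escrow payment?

$523.04

Special assessment — $232.68 × 4 = $930.72 per year
City property tax — $1,750.20 per year
Hazard insurance — $1,981.80 per year
Windstorm insurance — $1,613.76 per year
Annual escrow total = $930.72 + $1,750.20 + $1,981.80 + $1,613.76 = $6,276.48
Base monthly escrow = $6,276.48 ÷ 12 = $523.04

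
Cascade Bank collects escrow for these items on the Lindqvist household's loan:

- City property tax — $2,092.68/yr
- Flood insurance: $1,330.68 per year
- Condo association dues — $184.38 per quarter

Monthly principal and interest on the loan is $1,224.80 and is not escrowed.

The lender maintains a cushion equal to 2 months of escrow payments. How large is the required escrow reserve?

$693.48

City property tax — $2,092.68 per year
Flood insurance — $1,330.68 per year
Condo association dues — $184.38 × 4 = $737.52 per year
Total annual escrow = $2,092.68 + $1,330.68 + $737.52 = $4,160.88
Per month = $4,160.88 / 12 = $346.74
Required cushion = 2 × $346.74 = $693.48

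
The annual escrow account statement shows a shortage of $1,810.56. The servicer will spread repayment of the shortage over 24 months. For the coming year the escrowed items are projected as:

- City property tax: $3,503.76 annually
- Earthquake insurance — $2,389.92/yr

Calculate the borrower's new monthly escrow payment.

City property tax — $3,503.76/yr
Earthquake insurance — $2,389.92/yr
Total per year = $3,503.76 + $2,389.92 = $5,893.68
Base monthly escrow = $5,893.68 ÷ 12 = $491.14
Shortage per month = $1,810.56 ÷ 24 = $75.44
New monthly escrow = $491.14 + $75.44 = $566.58

$566.58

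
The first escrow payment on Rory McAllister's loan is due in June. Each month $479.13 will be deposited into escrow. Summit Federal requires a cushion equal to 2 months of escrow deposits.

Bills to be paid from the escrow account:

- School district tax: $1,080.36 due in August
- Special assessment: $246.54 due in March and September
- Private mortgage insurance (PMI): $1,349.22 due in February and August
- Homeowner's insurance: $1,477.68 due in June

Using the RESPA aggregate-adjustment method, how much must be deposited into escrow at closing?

Cushion = 2 × $479.13 = $958.26
Trial balance (start $0, +$479.13 each month, − disbursements):
  Jun: +$479.13 − $1,477.68 → -$998.55
  Jul: +$479.13 → -$519.42
  Aug: +$479.13 − $2,429.58 → -$2,469.87
  Sep: +$479.13 − $246.54 → -$2,237.28
  Oct: +$479.13 → -$1,758.15
  Nov: +$479.13 → -$1,279.02
  Dec: +$479.13 → -$799.89
  Jan: +$479.13 → -$320.76
  Feb: +$479.13 − $1,349.22 → -$1,190.85
  Mar: +$479.13 − $246.54 → -$958.26
  Apr: +$479.13 → -$479.13
  May: +$479.13 → $0.00
Lowest trial balance = -$2,469.87 (Aug)
Initial deposit = cushion − low point = $958.26 − (-$2,469.87) = $3,428.13

$3,428.13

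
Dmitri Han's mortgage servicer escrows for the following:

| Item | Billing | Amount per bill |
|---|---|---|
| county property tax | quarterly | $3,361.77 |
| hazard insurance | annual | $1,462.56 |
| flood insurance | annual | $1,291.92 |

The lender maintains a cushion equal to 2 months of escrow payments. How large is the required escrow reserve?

$2,700.26

County property tax = $3,361.77 × 4 = $13,447.08/yr
Hazard insurance = $1,462.56/yr
Flood insurance = $1,291.92/yr
Total per year = $13,447.08 + $1,462.56 + $1,291.92 = $16,201.56
Base monthly escrow = $16,201.56 / 12 = $1,350.13
Cushion = 2 × $1,350.13 = $2,700.26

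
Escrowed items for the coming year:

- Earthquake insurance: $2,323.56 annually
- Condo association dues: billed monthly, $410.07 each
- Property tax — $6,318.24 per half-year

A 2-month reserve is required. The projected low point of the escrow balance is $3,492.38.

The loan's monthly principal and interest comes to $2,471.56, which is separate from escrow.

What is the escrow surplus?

Earthquake insurance = $2,323.56 per year
Condo association dues = $410.07 × 12 = $4,920.84 per year
Property tax = $6,318.24 × 2 = $12,636.48 per year
Combined annual = $19,880.88
Monthly escrow = $19,880.88 ÷ 12 = $1,656.74
Required cushion = 2 × $1,656.74 = $3,313.48
Surplus = $3,492.38 − $3,313.48 = $178.90

$178.90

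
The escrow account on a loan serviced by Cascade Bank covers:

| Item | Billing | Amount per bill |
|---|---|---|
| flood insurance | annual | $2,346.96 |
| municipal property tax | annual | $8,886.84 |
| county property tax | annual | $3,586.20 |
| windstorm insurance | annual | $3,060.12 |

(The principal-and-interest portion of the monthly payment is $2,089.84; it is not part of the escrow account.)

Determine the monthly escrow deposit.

Flood insurance = $2,346.96 annually
Municipal property tax = $8,886.84 annually
County property tax = $3,586.20 annually
Windstorm insurance = $3,060.12 annually
Yearly total = $17,880.12
Base monthly escrow = $17,880.12 / 12 = $1,490.01

$1,490.01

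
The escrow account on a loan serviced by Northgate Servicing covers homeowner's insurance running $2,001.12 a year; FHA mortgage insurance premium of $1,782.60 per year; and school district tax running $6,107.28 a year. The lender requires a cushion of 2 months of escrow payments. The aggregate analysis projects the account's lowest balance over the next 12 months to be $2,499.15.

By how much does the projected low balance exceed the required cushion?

Homeowner's insurance — $2,001.12 annually
FHA mortgage insurance premium — $1,782.60 annually
School district tax — $6,107.28 annually
Annual escrow total = $2,001.12 + $1,782.60 + $6,107.28 = $9,891.00
Monthly = $9,891.00 / 12 = $824.25
Required reserve = 2 × $824.25 = $1,648.50
Surplus = $2,499.15 − $1,648.50 = $850.65

$850.65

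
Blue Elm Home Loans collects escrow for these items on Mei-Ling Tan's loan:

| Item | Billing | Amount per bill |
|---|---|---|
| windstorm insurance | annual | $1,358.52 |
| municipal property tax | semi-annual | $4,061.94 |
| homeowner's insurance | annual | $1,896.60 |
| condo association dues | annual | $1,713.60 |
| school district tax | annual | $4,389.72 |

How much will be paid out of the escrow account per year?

$17,482.32

Windstorm insurance — $1,358.52 per year
Municipal property tax — $4,061.94 × 2 = $8,123.88 per year
Homeowner's insurance — $1,896.60 per year
Condo association dues — $1,713.60 per year
School district tax — $4,389.72 per year
Combined annual = $17,482.32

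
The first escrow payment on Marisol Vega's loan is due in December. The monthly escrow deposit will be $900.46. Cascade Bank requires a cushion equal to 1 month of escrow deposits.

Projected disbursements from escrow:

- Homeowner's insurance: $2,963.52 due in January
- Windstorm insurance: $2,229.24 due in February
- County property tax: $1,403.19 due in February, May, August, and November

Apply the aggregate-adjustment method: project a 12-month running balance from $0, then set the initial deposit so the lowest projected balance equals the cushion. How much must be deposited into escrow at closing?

Cushion = 1 × $900.46 = $900.46
Trial balance (start $0, +$900.46 each month, − disbursements):
  Dec: +$900.46 → $900.46
  Jan: +$900.46 − $2,963.52 → -$1,162.60
  Feb: +$900.46 − $3,632.43 → -$3,894.57
  Mar: +$900.46 → -$2,994.11
  Apr: +$900.46 → -$2,093.65
  May: +$900.46 − $1,403.19 → -$2,596.38
  Jun: +$900.46 → -$1,695.92
  Jul: +$900.46 → -$795.46
  Aug: +$900.46 − $1,403.19 → -$1,298.19
  Sep: +$900.46 → -$397.73
  Oct: +$900.46 → $502.73
  Nov: +$900.46 − $1,403.19 → $0.00
Lowest trial balance = -$3,894.57 (Feb)
Initial deposit = cushion − low point = $900.46 − (-$3,894.57) = $4,795.03

$4,795.03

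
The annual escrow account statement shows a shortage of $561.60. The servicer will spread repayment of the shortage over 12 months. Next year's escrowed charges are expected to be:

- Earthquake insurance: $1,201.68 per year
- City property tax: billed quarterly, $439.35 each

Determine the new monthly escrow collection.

Earthquake insurance = $1,201.68/yr
City property tax = $439.35 × 4 = $1,757.40/yr
Combined annual = $2,959.08
Base monthly escrow = $2,959.08 / 12 = $246.59
Monthly shortage recovery: $561.60 ÷ 12 = $46.80
Adjusted monthly = $246.59 + $46.80 = $293.39

$293.39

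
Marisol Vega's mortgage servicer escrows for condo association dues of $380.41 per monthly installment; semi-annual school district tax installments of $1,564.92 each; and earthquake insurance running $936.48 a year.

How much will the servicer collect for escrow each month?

Condo association dues — $380.41 × 12 = $4,564.92 annually
School district tax — $1,564.92 × 2 = $3,129.84 annually
Earthquake insurance — $936.48 annually
Total annual escrow = $4,564.92 + $3,129.84 + $936.48 = $8,631.24
Monthly escrow = $8,631.24 / 12 = $719.27

$719.27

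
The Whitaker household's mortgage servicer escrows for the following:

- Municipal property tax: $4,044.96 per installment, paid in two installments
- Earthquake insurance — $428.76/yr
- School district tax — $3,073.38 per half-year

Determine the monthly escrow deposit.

Municipal property tax = $4,044.96 × 2 = $8,089.92
Earthquake insurance = $428.76
School district tax = $3,073.38 × 2 = $6,146.76
Total annual escrow = $8,089.92 + $428.76 + $6,146.76 = $14,665.44
Monthly escrow = $14,665.44 / 12 = $1,222.12

$1,222.12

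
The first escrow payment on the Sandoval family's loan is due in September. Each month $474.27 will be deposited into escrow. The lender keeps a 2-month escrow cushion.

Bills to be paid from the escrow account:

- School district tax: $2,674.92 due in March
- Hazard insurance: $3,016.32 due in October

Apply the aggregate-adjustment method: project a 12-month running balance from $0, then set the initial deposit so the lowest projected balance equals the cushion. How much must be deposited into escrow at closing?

Cushion = 2 × $474.27 = $948.54
Trial balance (start $0, +$474.27 each month, − disbursements):
  Sep: +$474.27 → $474.27
  Oct: +$474.27 − $3,016.32 → -$2,067.78
  Nov: +$474.27 → -$1,593.51
  Dec: +$474.27 → -$1,119.24
  Jan: +$474.27 → -$644.97
  Feb: +$474.27 → -$170.70
  Mar: +$474.27 − $2,674.92 → -$2,371.35
  Apr: +$474.27 → -$1,897.08
  May: +$474.27 → -$1,422.81
  Jun: +$474.27 → -$948.54
  Jul: +$474.27 → -$474.27
  Aug: +$474.27 → $0.00
Lowest trial balance = -$2,371.35 (Mar)
Initial deposit = cushion − low point = $948.54 − (-$2,371.35) = $3,319.89

$3,319.89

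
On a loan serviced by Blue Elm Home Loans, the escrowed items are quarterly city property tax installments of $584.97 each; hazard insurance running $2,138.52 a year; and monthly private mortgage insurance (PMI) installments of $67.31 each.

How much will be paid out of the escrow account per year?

$5,286.12

City property tax — $584.97 × 4 = $2,339.88 per year
Hazard insurance — $2,138.52 per year
Private mortgage insurance (PMI) — $67.31 × 12 = $807.72 per year
Total annual escrow = $2,339.88 + $2,138.52 + $807.72 = $5,286.12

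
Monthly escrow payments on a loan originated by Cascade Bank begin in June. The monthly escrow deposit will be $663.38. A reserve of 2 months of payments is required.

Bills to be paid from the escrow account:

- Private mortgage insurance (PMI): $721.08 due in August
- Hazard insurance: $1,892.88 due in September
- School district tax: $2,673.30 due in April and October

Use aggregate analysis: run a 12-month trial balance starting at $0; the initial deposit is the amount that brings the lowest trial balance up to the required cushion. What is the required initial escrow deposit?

Cushion = 2 × $663.38 = $1,326.76
Trial balance (start $0, +$663.38 each month, − disbursements):
  Jun: +$663.38 → $663.38
  Jul: +$663.38 → $1,326.76
  Aug: +$663.38 − $721.08 → $1,269.06
  Sep: +$663.38 − $1,892.88 → $39.56
  Oct: +$663.38 − $2,673.30 → -$1,970.36
  Nov: +$663.38 → -$1,306.98
  Dec: +$663.38 → -$643.60
  Jan: +$663.38 → $19.78
  Feb: +$663.38 → $683.16
  Mar: +$663.38 → $1,346.54
  Apr: +$663.38 − $2,673.30 → -$663.38
  May: +$663.38 → $0.00
Lowest trial balance = -$1,970.36 (Oct)
Initial deposit = cushion − low point = $1,326.76 − (-$1,970.36) = $3,297.12

$3,297.12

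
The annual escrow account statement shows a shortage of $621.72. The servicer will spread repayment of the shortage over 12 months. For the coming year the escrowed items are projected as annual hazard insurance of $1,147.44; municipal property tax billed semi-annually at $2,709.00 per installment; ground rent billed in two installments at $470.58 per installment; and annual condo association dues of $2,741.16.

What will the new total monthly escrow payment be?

$905.79

Hazard insurance: $1,147.44 annually
Municipal property tax: $2,709.00 × 2 = $5,418.00 annually
Ground rent: $470.58 × 2 = $941.16 annually
Condo association dues: $2,741.16 annually
Total annual escrow = $1,147.44 + $5,418.00 + $941.16 + $2,741.16 = $10,247.76
Monthly escrow = $10,247.76 / 12 = $853.98
Monthly shortage recovery: $621.72 ÷ 12 = $51.81
New monthly escrow = $853.98 + $51.81 = $905.79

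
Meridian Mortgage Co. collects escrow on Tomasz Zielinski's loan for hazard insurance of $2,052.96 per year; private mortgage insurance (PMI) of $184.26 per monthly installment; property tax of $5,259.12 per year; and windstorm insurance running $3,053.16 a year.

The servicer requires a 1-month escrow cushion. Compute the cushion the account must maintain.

Hazard insurance — $2,052.96/yr
Private mortgage insurance (PMI) — $184.26 × 12 = $2,211.12/yr
Property tax — $5,259.12/yr
Windstorm insurance — $3,053.16/yr
Combined annual = $2,052.96 + $2,211.12 + $5,259.12 + $3,053.16 = $12,576.36
Monthly = $12,576.36 / 12 = $1,048.03
Reserve = 1 × $1,048.03 = $1,048.03

$1,048.03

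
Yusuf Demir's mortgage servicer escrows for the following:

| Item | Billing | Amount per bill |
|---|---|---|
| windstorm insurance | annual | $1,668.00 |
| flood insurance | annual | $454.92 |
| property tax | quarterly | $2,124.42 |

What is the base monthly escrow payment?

$885.05

Windstorm insurance: $1,668.00/yr
Flood insurance: $454.92/yr
Property tax: $2,124.42 × 4 = $8,497.68/yr
Yearly total = $1,668.00 + $454.92 + $8,497.68 = $10,620.60
Monthly = $10,620.60 / 12 = $885.05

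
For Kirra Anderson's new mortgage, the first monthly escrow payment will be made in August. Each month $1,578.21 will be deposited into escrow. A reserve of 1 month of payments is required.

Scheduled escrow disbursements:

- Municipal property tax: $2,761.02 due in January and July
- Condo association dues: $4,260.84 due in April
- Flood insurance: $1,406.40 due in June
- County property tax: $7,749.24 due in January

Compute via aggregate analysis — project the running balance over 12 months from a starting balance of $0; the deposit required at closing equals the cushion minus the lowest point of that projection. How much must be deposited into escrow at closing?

Cushion = 1 × $1,578.21 = $1,578.21
Trial balance (start $0, +$1,578.21 each month, − disbursements):
  Aug: +$1,578.21 → $1,578.21
  Sep: +$1,578.21 → $3,156.42
  Oct: +$1,578.21 → $4,734.63
  Nov: +$1,578.21 → $6,312.84
  Dec: +$1,578.21 → $7,891.05
  Jan: +$1,578.21 − $10,510.26 → -$1,041.00
  Feb: +$1,578.21 → $537.21
  Mar: +$1,578.21 → $2,115.42
  Apr: +$1,578.21 − $4,260.84 → -$567.21
  May: +$1,578.21 → $1,011.00
  Jun: +$1,578.21 − $1,406.40 → $1,182.81
  Jul: +$1,578.21 − $2,761.02 → $0.00
Lowest trial balance = -$1,041.00 (Jan)
Initial deposit = cushion − low point = $1,578.21 − (-$1,041.00) = $2,619.21

$2,619.21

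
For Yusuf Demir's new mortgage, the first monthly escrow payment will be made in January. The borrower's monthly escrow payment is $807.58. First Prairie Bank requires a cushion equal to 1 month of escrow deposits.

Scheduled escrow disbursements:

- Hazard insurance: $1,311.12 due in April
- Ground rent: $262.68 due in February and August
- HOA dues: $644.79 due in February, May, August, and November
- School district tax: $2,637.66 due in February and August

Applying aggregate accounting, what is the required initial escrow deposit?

Cushion = 1 × $807.58 = $807.58
Trial balance (start $0, +$807.58 each month, − disbursements):
  Jan: +$807.58 → $807.58
  Feb: +$807.58 − $3,545.13 → -$1,929.97
  Mar: +$807.58 → -$1,122.39
  Apr: +$807.58 − $1,311.12 → -$1,625.93
  May: +$807.58 − $644.79 → -$1,463.14
  Jun: +$807.58 → -$655.56
  Jul: +$807.58 → $152.02
  Aug: +$807.58 − $3,545.13 → -$2,585.53
  Sep: +$807.58 → -$1,777.95
  Oct: +$807.58 → -$970.37
  Nov: +$807.58 − $644.79 → -$807.58
  Dec: +$807.58 → $0.00
Lowest trial balance = -$2,585.53 (Aug)
Initial deposit = cushion − low point = $807.58 − (-$2,585.53) = $3,393.11

$3,393.11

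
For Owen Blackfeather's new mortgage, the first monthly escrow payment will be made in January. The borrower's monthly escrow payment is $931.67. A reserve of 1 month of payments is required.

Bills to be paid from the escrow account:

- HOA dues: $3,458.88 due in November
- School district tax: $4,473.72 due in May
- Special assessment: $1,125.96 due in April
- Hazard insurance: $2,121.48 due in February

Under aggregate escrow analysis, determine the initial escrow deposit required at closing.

Cushion = 1 × $931.67 = $931.67
Trial balance (start $0, +$931.67 each month, − disbursements):
  Jan: +$931.67 → $931.67
  Feb: +$931.67 − $2,121.48 → -$258.14
  Mar: +$931.67 → $673.53
  Apr: +$931.67 − $1,125.96 → $479.24
  May: +$931.67 − $4,473.72 → -$3,062.81
  Jun: +$931.67 → -$2,131.14
  Jul: +$931.67 → -$1,199.47
  Aug: +$931.67 → -$267.80
  Sep: +$931.67 → $663.87
  Oct: +$931.67 → $1,595.54
  Nov: +$931.67 − $3,458.88 → -$931.67
  Dec: +$931.67 → $0.00
Lowest trial balance = -$3,062.81 (May)
Initial deposit = cushion − low point = $931.67 − (-$3,062.81) = $3,994.48

$3,994.48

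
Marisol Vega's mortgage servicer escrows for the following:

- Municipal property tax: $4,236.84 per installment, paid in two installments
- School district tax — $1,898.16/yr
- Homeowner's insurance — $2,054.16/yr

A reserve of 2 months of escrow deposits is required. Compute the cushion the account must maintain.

Municipal property tax — $4,236.84 × 2 = $8,473.68
School district tax — $1,898.16
Homeowner's insurance — $2,054.16
Annual escrow total = $8,473.68 + $1,898.16 + $2,054.16 = $12,426.00
Base monthly escrow = $12,426.00 / 12 = $1,035.50
Cushion = 2 × $1,035.50 = $2,071.00

$2,071.00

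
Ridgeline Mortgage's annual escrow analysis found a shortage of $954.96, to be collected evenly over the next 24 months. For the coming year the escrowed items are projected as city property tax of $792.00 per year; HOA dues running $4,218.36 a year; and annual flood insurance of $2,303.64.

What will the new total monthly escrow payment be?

$649.29

City property tax: $792.00 per year
HOA dues: $4,218.36 per year
Flood insurance: $2,303.64 per year
Yearly total = $792.00 + $4,218.36 + $2,303.64 = $7,314.00
Per month = $7,314.00 / 12 = $609.50
Monthly shortage recovery: $954.96 / 24 = $39.79
Adjusted monthly = $609.50 + $39.79 = $649.29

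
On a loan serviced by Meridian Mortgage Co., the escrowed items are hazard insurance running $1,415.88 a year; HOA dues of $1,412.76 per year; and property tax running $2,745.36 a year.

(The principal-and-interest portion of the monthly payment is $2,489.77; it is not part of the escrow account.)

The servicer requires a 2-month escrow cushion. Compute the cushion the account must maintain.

Hazard insurance: $1,415.88
HOA dues: $1,412.76
Property tax: $2,745.36
Yearly total = $1,415.88 + $1,412.76 + $2,745.36 = $5,574.00
Monthly escrow = $5,574.00 / 12 = $464.50
Reserve = 2 × $464.50 = $929.00

$929.00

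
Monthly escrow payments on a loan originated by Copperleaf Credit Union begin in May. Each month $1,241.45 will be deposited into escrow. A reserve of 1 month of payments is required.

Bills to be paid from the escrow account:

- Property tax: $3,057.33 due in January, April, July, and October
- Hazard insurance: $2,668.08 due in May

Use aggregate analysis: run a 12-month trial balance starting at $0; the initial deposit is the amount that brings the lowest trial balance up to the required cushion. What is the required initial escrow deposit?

Cushion = 1 × $1,241.45 = $1,241.45
Trial balance (start $0, +$1,241.45 each month, − disbursements):
  May: +$1,241.45 − $2,668.08 → -$1,426.63
  Jun: +$1,241.45 → -$185.18
  Jul: +$1,241.45 − $3,057.33 → -$2,001.06
  Aug: +$1,241.45 → -$759.61
  Sep: +$1,241.45 → $481.84
  Oct: +$1,241.45 − $3,057.33 → -$1,334.04
  Nov: +$1,241.45 → -$92.59
  Dec: +$1,241.45 → $1,148.86
  Jan: +$1,241.45 − $3,057.33 → -$667.02
  Feb: +$1,241.45 → $574.43
  Mar: +$1,241.45 → $1,815.88
  Apr: +$1,241.45 − $3,057.33 → $0.00
Lowest trial balance = -$2,001.06 (Jul)
Initial deposit = cushion − low point = $1,241.45 − (-$2,001.06) = $3,242.51

$3,242.51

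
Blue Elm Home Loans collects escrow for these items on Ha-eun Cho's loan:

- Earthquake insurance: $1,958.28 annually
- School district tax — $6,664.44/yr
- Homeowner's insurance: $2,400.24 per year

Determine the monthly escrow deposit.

Earthquake insurance — $1,958.28 annually
School district tax — $6,664.44 annually
Homeowner's insurance — $2,400.24 annually
Yearly total = $1,958.28 + $6,664.44 + $2,400.24 = $11,022.96
Monthly = $11,022.96 / 12 = $918.58

$918.58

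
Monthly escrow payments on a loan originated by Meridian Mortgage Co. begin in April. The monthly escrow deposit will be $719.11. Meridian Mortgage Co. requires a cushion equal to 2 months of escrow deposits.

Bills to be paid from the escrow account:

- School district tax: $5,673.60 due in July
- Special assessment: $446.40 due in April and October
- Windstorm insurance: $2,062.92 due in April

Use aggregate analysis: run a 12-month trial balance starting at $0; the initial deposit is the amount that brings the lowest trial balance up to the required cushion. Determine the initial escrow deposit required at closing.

Cushion = 2 × $719.11 = $1,438.22
Trial balance (start $0, +$719.11 each month, − disbursements):
  Apr: +$719.11 − $2,509.32 → -$1,790.21
  May: +$719.11 → -$1,071.10
  Jun: +$719.11 → -$351.99
  Jul: +$719.11 − $5,673.60 → -$5,306.48
  Aug: +$719.11 → -$4,587.37
  Sep: +$719.11 → -$3,868.26
  Oct: +$719.11 − $446.40 → -$3,595.55
  Nov: +$719.11 → -$2,876.44
  Dec: +$719.11 → -$2,157.33
  Jan: +$719.11 → -$1,438.22
  Feb: +$719.11 → -$719.11
  Mar: +$719.11 → $0.00
Lowest trial balance = -$5,306.48 (Jul)
Initial deposit = cushion − low point = $1,438.22 − (-$5,306.48) = $6,744.70

$6,744.70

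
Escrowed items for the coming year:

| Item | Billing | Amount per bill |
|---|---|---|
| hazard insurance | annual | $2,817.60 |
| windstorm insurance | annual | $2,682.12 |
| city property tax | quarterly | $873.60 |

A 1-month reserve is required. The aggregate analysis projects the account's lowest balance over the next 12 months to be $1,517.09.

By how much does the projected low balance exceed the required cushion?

Hazard insurance: $2,817.60 annually
Windstorm insurance: $2,682.12 annually
City property tax: $873.60 × 4 = $3,494.40 annually
Combined annual = $2,817.60 + $2,682.12 + $3,494.40 = $8,994.12
Monthly = $8,994.12 ÷ 12 = $749.51
Required cushion = 1 × $749.51 = $749.51
Surplus = $1,517.09 − $749.51 = $767.58

$767.58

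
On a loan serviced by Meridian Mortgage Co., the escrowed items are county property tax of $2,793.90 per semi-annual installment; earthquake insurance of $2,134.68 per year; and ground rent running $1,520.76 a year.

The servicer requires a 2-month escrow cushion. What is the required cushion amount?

$1,540.54

County property tax = $2,793.90 × 2 = $5,587.80/yr
Earthquake insurance = $2,134.68/yr
Ground rent = $1,520.76/yr
Combined annual = $9,243.24
Per month = $9,243.24 ÷ 12 = $770.27
Required cushion = 2 × $770.27 = $1,540.54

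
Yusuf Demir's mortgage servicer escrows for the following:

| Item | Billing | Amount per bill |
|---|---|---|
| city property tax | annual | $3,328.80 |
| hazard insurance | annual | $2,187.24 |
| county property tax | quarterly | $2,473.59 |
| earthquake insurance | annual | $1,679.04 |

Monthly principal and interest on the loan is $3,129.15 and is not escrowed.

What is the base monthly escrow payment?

City property tax: $3,328.80 per year
Hazard insurance: $2,187.24 per year
County property tax: $2,473.59 × 4 = $9,894.36 per year
Earthquake insurance: $1,679.04 per year
Total annual escrow = $3,328.80 + $2,187.24 + $9,894.36 + $1,679.04 = $17,089.44
Monthly escrow = $17,089.44 ÷ 12 = $1,424.12

$1,424.12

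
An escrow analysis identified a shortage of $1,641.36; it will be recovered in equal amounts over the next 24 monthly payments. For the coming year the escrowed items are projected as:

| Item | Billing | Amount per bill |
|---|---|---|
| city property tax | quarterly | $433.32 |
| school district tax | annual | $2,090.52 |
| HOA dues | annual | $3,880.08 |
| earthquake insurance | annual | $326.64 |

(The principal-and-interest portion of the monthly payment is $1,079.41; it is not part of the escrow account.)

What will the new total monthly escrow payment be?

$737.60

City property tax — $433.32 × 4 = $1,733.28
School district tax — $2,090.52
HOA dues — $3,880.08
Earthquake insurance — $326.64
Yearly total = $8,030.52
Monthly escrow = $8,030.52 ÷ 12 = $669.21
Monthly shortage recovery: $1,641.36 / 24 = $68.39
Adjusted monthly = $669.21 + $68.39 = $737.60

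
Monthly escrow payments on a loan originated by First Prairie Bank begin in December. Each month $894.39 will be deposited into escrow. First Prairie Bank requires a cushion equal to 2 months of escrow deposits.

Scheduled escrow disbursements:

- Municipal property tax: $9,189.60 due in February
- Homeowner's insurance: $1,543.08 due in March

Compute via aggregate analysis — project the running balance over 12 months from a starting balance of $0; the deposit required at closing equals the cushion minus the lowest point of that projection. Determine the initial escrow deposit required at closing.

$8,943.90

Cushion = 2 × $894.39 = $1,788.78
Trial balance (start $0, +$894.39 each month, − disbursements):
  Dec: +$894.39 → $894.39
  Jan: +$894.39 → $1,788.78
  Feb: +$894.39 − $9,189.60 → -$6,506.43
  Mar: +$894.39 − $1,543.08 → -$7,155.12
  Apr: +$894.39 → -$6,260.73
  May: +$894.39 → -$5,366.34
  Jun: +$894.39 → -$4,471.95
  Jul: +$894.39 → -$3,577.56
  Aug: +$894.39 → -$2,683.17
  Sep: +$894.39 → -$1,788.78
  Oct: +$894.39 → -$894.39
  Nov: +$894.39 → $0.00
Lowest trial balance = -$7,155.12 (Mar)
Initial deposit = cushion − low point = $1,788.78 − (-$7,155.12) = $8,943.90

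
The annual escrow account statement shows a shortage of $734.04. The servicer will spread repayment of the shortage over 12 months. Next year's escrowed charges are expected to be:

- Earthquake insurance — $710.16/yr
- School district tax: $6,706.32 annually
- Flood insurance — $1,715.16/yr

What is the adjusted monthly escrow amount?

$822.14

Earthquake insurance: $710.16/yr
School district tax: $6,706.32/yr
Flood insurance: $1,715.16/yr
Annual escrow total = $710.16 + $6,706.32 + $1,715.16 = $9,131.64
Monthly escrow = $9,131.64 ÷ 12 = $760.97
Shortage per month = $734.04 ÷ 12 = $61.17
Adjusted monthly = $760.97 + $61.17 = $822.14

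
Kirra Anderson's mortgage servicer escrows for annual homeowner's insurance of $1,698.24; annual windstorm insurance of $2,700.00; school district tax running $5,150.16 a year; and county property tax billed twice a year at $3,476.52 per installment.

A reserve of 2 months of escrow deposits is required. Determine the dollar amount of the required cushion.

$2,750.24

Homeowner's insurance — $1,698.24 annually
Windstorm insurance — $2,700.00 annually
School district tax — $5,150.16 annually
County property tax — $3,476.52 × 2 = $6,953.04 annually
Yearly total = $1,698.24 + $2,700.00 + $5,150.16 + $6,953.04 = $16,501.44
Per month = $16,501.44 ÷ 12 = $1,375.12
Required cushion = 2 × $1,375.12 = $2,750.24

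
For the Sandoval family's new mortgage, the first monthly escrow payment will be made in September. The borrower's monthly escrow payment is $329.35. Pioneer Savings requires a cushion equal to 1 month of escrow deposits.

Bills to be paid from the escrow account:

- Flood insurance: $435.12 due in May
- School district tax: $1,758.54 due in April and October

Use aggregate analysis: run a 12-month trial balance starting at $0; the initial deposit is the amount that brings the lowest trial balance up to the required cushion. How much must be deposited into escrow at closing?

$1,429.19

Cushion = 1 × $329.35 = $329.35
Trial balance (start $0, +$329.35 each month, − disbursements):
  Sep: +$329.35 → $329.35
  Oct: +$329.35 − $1,758.54 → -$1,099.84
  Nov: +$329.35 → -$770.49
  Dec: +$329.35 → -$441.14
  Jan: +$329.35 → -$111.79
  Feb: +$329.35 → $217.56
  Mar: +$329.35 → $546.91
  Apr: +$329.35 − $1,758.54 → -$882.28
  May: +$329.35 − $435.12 → -$988.05
  Jun: +$329.35 → -$658.70
  Jul: +$329.35 → -$329.35
  Aug: +$329.35 → $0.00
Lowest trial balance = -$1,099.84 (Oct)
Initial deposit = cushion − low point = $329.35 − (-$1,099.84) = $1,429.19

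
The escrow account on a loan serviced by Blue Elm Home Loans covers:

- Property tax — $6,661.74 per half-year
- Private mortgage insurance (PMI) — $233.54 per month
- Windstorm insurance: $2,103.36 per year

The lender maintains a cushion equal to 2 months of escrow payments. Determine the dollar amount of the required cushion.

$3,038.22

Property tax = $6,661.74 × 2 = $13,323.48
Private mortgage insurance (PMI) = $233.54 × 12 = $2,802.48
Windstorm insurance = $2,103.36
Total per year = $13,323.48 + $2,802.48 + $2,103.36 = $18,229.32
Monthly escrow = $18,229.32 ÷ 12 = $1,519.11
Cushion = 2 × $1,519.11 = $3,038.22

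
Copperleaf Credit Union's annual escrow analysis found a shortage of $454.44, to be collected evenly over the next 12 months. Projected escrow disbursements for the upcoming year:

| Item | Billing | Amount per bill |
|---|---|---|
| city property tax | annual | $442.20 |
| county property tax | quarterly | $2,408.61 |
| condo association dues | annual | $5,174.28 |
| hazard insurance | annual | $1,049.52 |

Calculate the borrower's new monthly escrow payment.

City property tax — $442.20
County property tax — $2,408.61 × 4 = $9,634.44
Condo association dues — $5,174.28
Hazard insurance — $1,049.52
Total annual escrow = $442.20 + $9,634.44 + $5,174.28 + $1,049.52 = $16,300.44
Monthly escrow = $16,300.44 ÷ 12 = $1,358.37
Shortage per month = $454.44 / 12 = $37.87
New monthly escrow = $1,358.37 + $37.87 = $1,396.24

$1,396.24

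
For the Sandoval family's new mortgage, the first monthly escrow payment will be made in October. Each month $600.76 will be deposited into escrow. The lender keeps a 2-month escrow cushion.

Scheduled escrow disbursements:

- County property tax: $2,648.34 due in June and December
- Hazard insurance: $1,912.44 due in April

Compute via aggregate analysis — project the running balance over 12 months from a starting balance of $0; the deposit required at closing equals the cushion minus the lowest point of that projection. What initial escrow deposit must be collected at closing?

$3,003.80

Cushion = 2 × $600.76 = $1,201.52
Trial balance (start $0, +$600.76 each month, − disbursements):
  Oct: +$600.76 → $600.76
  Nov: +$600.76 → $1,201.52
  Dec: +$600.76 − $2,648.34 → -$846.06
  Jan: +$600.76 → -$245.30
  Feb: +$600.76 → $355.46
  Mar: +$600.76 → $956.22
  Apr: +$600.76 − $1,912.44 → -$355.46
  May: +$600.76 → $245.30
  Jun: +$600.76 − $2,648.34 → -$1,802.28
  Jul: +$600.76 → -$1,201.52
  Aug: +$600.76 → -$600.76
  Sep: +$600.76 → $0.00
Lowest trial balance = -$1,802.28 (Jun)
Initial deposit = cushion − low point = $1,201.52 − (-$1,802.28) = $3,003.80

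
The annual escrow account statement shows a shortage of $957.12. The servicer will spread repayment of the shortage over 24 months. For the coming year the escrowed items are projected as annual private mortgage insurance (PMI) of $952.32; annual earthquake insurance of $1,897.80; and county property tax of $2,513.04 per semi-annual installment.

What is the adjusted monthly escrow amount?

Private mortgage insurance (PMI) = $952.32 annually
Earthquake insurance = $1,897.80 annually
County property tax = $2,513.04 × 2 = $5,026.08 annually
Total per year = $952.32 + $1,897.80 + $5,026.08 = $7,876.20
Monthly = $7,876.20 / 12 = $656.35
Shortage spread = $957.12 ÷ 24 = $39.88/mo
Adjusted monthly = $656.35 + $39.88 = $696.23

$696.23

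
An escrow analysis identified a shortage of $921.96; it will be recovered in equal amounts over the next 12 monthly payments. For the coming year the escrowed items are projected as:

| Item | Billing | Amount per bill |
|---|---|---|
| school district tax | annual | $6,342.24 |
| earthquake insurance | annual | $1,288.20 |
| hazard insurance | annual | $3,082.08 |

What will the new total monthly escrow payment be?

$969.54

School district tax: $6,342.24 annually
Earthquake insurance: $1,288.20 annually
Hazard insurance: $3,082.08 annually
Combined annual = $6,342.24 + $1,288.20 + $3,082.08 = $10,712.52
Per month = $10,712.52 / 12 = $892.71
Shortage per month = $921.96 / 12 = $76.83
New monthly escrow = $892.71 + $76.83 = $969.54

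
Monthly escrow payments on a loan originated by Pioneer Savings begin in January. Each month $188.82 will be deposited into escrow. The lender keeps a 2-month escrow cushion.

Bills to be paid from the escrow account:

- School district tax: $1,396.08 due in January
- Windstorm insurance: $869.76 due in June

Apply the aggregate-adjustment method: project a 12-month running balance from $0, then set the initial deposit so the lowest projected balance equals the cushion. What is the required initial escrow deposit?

$1,584.90

Cushion = 2 × $188.82 = $377.64
Trial balance (start $0, +$188.82 each month, − disbursements):
  Jan: +$188.82 − $1,396.08 → -$1,207.26
  Feb: +$188.82 → -$1,018.44
  Mar: +$188.82 → -$829.62
  Apr: +$188.82 → -$640.80
  May: +$188.82 → -$451.98
  Jun: +$188.82 − $869.76 → -$1,132.92
  Jul: +$188.82 → -$944.10
  Aug: +$188.82 → -$755.28
  Sep: +$188.82 → -$566.46
  Oct: +$188.82 → -$377.64
  Nov: +$188.82 → -$188.82
  Dec: +$188.82 → $0.00
Lowest trial balance = -$1,207.26 (Jan)
Initial deposit = cushion − low point = $377.64 − (-$1,207.26) = $1,584.90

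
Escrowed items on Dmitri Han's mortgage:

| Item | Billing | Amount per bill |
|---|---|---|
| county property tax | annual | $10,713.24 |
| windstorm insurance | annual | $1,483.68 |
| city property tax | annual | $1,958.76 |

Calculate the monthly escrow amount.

$1,179.64

County property tax: $10,713.24
Windstorm insurance: $1,483.68
City property tax: $1,958.76
Yearly total = $10,713.24 + $1,483.68 + $1,958.76 = $14,155.68
Monthly = $14,155.68 / 12 = $1,179.64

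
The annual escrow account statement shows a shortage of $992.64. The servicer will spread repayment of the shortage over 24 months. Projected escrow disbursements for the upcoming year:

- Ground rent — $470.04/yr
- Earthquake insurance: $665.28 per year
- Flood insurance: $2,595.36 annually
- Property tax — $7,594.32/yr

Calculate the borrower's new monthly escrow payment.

Ground rent — $470.04 annually
Earthquake insurance — $665.28 annually
Flood insurance — $2,595.36 annually
Property tax — $7,594.32 annually
Yearly total = $11,325.00
Monthly escrow = $11,325.00 ÷ 12 = $943.75
Shortage spread = $992.64 ÷ 24 = $41.36/mo
New monthly escrow = $943.75 + $41.36 = $985.11

$985.11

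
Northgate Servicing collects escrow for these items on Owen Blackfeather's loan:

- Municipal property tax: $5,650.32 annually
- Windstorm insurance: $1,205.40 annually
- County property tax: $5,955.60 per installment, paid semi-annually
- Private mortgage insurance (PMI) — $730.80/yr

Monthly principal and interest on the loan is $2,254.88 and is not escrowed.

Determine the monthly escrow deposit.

$1,624.81

Municipal property tax — $5,650.32
Windstorm insurance — $1,205.40
County property tax — $5,955.60 × 2 = $11,911.20
Private mortgage insurance (PMI) — $730.80
Total per year = $5,650.32 + $1,205.40 + $11,911.20 + $730.80 = $19,497.72
Monthly escrow = $19,497.72 ÷ 12 = $1,624.81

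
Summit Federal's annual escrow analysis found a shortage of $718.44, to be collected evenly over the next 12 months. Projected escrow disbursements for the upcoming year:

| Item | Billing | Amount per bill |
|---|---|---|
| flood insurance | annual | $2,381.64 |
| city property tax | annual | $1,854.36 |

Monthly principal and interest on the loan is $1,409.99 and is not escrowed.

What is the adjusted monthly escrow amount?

Flood insurance: $2,381.64 annually
City property tax: $1,854.36 annually
Total annual escrow = $4,236.00
Base monthly escrow = $4,236.00 ÷ 12 = $353.00
Shortage spread = $718.44 / 12 = $59.87/mo
New monthly escrow = $353.00 + $59.87 = $412.87

$412.87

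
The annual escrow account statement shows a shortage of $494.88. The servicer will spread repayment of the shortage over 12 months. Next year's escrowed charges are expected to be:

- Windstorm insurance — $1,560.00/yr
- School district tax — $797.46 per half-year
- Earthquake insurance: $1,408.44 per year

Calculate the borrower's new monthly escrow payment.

Windstorm insurance: $1,560.00 annually
School district tax: $797.46 × 2 = $1,594.92 annually
Earthquake insurance: $1,408.44 annually
Annual escrow total = $1,560.00 + $1,594.92 + $1,408.44 = $4,563.36
Base monthly escrow = $4,563.36 ÷ 12 = $380.28
Monthly shortage recovery: $494.88 / 12 = $41.24
Adjusted monthly = $380.28 + $41.24 = $421.52

$421.52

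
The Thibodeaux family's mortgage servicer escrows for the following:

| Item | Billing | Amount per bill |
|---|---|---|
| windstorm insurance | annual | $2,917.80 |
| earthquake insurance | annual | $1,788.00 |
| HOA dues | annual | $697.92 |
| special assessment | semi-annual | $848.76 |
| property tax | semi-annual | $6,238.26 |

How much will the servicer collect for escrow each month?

$1,631.48

Windstorm insurance — $2,917.80 per year
Earthquake insurance — $1,788.00 per year
HOA dues — $697.92 per year
Special assessment — $848.76 × 2 = $1,697.52 per year
Property tax — $6,238.26 × 2 = $12,476.52 per year
Total per year = $19,577.76
Per month = $19,577.76 / 12 = $1,631.48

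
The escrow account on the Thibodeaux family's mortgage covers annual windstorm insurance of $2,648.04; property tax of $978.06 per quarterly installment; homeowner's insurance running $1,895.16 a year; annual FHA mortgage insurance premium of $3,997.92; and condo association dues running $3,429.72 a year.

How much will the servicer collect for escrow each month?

$1,323.59

Windstorm insurance: $2,648.04
Property tax: $978.06 × 4 = $3,912.24
Homeowner's insurance: $1,895.16
FHA mortgage insurance premium: $3,997.92
Condo association dues: $3,429.72
Combined annual = $2,648.04 + $3,912.24 + $1,895.16 + $3,997.92 + $3,429.72 = $15,883.08
Monthly = $15,883.08 ÷ 12 = $1,323.59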